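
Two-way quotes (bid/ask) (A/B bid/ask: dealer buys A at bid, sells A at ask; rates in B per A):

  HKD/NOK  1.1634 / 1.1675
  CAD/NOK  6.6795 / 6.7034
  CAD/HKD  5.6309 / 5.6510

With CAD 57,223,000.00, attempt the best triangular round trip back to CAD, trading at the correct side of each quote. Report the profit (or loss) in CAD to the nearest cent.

Best loop CAD → NOK → HKD → CAD:
CAD 57,223,000.00 × 6.6795 (sell CAD at bid) = NOK 382,221,028.50
NOK 382,221,028.50 ÷ 1.1675 (buy HKD at ask) = HKD 327,384,178.59
HKD 327,384,178.59 ÷ 5.6510 (buy CAD at ask) = CAD 57,933,848.63

Net profit: CAD 710,848.63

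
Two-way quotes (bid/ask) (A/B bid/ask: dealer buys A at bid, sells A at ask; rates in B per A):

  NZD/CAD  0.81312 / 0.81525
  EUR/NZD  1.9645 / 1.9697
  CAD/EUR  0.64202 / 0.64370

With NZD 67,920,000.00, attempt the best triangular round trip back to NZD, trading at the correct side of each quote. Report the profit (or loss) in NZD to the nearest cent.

Best loop NZD → CAD → EUR → NZD:
NZD 67,920,000.00 × 0.81312 (sell NZD at bid) = CAD 55,227,110.40
CAD 55,227,110.40 × 0.64202 (sell CAD at bid) = EUR 35,456,909.42
EUR 35,456,909.42 × 1.9645 (sell EUR at bid) = NZD 69,655,098.55

Net profit: NZD 1,735,098.55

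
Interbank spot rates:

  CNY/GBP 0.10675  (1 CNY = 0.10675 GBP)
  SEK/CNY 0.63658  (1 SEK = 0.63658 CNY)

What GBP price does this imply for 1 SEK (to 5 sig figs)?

1 SEK × 0.63658 = 0.63658 CNY
0.63658 CNY × 0.10675 = 0.0679549 GBP

SEK/GBP = 0.067955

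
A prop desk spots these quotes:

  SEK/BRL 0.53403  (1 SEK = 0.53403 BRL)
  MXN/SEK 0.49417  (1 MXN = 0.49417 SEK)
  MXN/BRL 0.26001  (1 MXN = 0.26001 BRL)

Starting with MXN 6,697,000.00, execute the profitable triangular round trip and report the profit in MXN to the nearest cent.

Profitable loop is MXN → SEK → BRL → MXN:
MXN 6,697,000.00 × 0.49417 = SEK 3,309,456.49
SEK 3,309,456.49 × 0.53403 = BRL 1,767,349.05
BRL 1,767,349.05 ÷ 0.26001 = MXN 6,797,234.91
Profit = MXN 6,797,234.91 − MXN 6,697,000.00

Profit: MXN 100,234.91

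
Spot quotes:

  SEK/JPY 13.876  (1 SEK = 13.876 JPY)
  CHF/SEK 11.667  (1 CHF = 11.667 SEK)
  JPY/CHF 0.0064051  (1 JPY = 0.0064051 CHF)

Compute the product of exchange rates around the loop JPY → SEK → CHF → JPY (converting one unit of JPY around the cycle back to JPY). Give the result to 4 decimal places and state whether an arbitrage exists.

Around JPY → SEK → CHF → JPY: 1 ÷ 13.876 ÷ 11.667 ÷ 0.0064051 = 0.964385
Product < 1; profitable direction is JPY → CHF → SEK → JPY.

0.9644 (arbitrage exists)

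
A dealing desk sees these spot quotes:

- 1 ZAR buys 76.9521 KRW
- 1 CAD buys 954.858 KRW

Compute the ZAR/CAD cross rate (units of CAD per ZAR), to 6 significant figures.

1 ZAR × 76.9521 = 76.9521 KRW
76.9521 KRW ÷ 954.858 = 0.0805901 CAD

ZAR/CAD = 0.0805901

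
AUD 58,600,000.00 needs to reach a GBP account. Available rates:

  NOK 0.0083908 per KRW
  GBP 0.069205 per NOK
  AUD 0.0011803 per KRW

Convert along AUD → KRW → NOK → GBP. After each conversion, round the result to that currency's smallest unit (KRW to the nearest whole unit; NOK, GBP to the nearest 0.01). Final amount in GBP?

AUD 58,600,000.00 ÷ 0.0011803 = KRW 49,648,394,476
KRW 49,648,394,476 × 0.0083908 = NOK 416,589,748.37
NOK 416,589,748.37 × 0.069205 = GBP 28,830,093.54

GBP 28,830,093.54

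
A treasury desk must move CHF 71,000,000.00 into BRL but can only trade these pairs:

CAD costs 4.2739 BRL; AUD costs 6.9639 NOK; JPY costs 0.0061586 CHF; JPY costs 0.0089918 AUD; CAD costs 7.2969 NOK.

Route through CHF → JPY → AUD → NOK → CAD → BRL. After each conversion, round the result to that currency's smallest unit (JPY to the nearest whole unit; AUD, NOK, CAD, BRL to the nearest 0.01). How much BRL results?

BRL 422,825,798.42

CHF 71,000,000.00 ÷ 0.0061586 = JPY 11,528,594,161
JPY 11,528,594,161 × 0.0089918 = AUD 103,662,812.98
AUD 103,662,812.98 × 6.9639 = NOK 721,897,463.31
NOK 721,897,463.31 ÷ 7.2969 = CAD 98,932,075.72
CAD 98,932,075.72 × 4.2739 = BRL 422,825,798.42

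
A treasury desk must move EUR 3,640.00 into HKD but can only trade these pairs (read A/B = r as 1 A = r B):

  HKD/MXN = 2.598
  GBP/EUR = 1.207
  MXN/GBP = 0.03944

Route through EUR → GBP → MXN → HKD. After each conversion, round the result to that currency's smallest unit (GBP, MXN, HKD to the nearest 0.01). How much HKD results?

EUR 3,640.00 ÷ 1.207 = GBP 3,015.74
GBP 3,015.74 ÷ 0.03944 = MXN 76,464.00
MXN 76,464.00 ÷ 2.598 = HKD 29,431.87

HKD 29,431.87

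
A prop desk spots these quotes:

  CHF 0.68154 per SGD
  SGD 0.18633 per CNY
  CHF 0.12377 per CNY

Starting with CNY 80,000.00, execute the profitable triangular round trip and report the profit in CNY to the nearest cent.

Profit: CNY 2,082.15

Profitable loop is CNY → SGD → CHF → CNY:
CNY 80,000.00 × 0.18633 = SGD 14,906.40
SGD 14,906.40 × 0.68154 = CHF 10,159.31
CHF 10,159.31 ÷ 0.12377 = CNY 82,082.15
Profit = CNY 82,082.15 − CNY 80,000.00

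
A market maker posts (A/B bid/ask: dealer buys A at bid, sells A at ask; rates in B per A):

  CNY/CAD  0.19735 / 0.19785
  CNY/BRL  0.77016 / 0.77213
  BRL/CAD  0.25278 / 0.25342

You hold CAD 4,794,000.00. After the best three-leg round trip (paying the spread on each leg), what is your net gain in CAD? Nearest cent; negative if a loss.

Best loop CAD → BRL → CNY → CAD:
CAD 4,794,000.00 ÷ 0.25342 (buy BRL at ask) = BRL 18,917,212.53
BRL 18,917,212.53 ÷ 0.77213 (buy CNY at ask) = CNY 24,500,035.66
CNY 24,500,035.66 × 0.19735 (sell CNY at bid) = CAD 4,835,082.04

Net profit: CAD 41,082.04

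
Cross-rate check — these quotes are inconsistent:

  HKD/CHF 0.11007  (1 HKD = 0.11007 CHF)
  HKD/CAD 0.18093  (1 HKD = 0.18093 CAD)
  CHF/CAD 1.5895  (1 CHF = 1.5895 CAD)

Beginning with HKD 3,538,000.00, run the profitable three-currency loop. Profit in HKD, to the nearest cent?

Profitable loop is HKD → CAD → CHF → HKD:
HKD 3,538,000.00 × 0.18093 = CAD 640,130.34
CAD 640,130.34 ÷ 1.5895 = CHF 402,724.34
CHF 402,724.34 ÷ 0.11007 = HKD 3,658,802.04
Profit = HKD 3,658,802.04 − HKD 3,538,000.00

Profit: HKD 120,802.04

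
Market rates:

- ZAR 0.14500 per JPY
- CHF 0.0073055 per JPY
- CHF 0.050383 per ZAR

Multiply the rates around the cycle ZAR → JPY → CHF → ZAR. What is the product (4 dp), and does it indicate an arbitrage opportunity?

Around ZAR → JPY → CHF → ZAR: 1 ÷ 0.14500 × 0.0073055 ÷ 0.050383 = 0.999995
Product ≈ 1 (deviation 0.000%, within rounding noise).

1.0000 (no arbitrage)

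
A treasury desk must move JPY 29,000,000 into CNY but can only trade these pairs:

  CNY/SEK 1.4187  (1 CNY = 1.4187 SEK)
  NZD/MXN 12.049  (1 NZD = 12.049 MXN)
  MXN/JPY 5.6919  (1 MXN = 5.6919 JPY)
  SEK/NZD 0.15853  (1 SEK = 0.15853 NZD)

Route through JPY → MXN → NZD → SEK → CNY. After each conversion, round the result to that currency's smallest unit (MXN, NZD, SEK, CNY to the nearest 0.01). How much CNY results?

CNY 1,880,129.25

JPY 29,000,000 ÷ 5.6919 = MXN 5,094,959.50
MXN 5,094,959.50 ÷ 12.049 = NZD 422,853.31
NZD 422,853.31 ÷ 0.15853 = SEK 2,667,339.37
SEK 2,667,339.37 ÷ 1.4187 = CNY 1,880,129.25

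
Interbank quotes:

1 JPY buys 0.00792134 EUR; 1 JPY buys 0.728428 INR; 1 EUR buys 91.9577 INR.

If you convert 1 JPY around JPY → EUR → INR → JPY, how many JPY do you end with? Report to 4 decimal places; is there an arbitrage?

1.0000 (no arbitrage)

Around JPY → EUR → INR → JPY: 1 × 0.00792134 × 91.9577 ÷ 0.728428 = 1.000000
Product ≈ 1 (deviation 0.000%, within rounding noise).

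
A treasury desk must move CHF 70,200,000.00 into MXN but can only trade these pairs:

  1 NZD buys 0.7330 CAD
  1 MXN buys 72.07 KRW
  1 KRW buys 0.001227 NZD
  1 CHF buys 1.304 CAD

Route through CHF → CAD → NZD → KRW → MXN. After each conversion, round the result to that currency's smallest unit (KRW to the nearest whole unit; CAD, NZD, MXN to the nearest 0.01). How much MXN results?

MXN 1,412,250,197.31

CHF 70,200,000.00 × 1.304 = CAD 91,540,800.00
CAD 91,540,800.00 ÷ 0.7330 = NZD 124,885,129.60
NZD 124,885,129.60 ÷ 0.001227 = KRW 101,780,871,720
KRW 101,780,871,720 ÷ 72.07 = MXN 1,412,250,197.31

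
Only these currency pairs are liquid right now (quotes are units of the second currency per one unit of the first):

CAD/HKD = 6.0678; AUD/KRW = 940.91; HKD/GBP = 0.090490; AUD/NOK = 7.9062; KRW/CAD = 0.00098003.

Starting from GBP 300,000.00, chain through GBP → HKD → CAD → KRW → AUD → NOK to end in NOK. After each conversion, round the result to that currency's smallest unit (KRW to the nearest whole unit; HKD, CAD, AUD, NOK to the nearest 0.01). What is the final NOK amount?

NOK 4,684,570.24

GBP 300,000.00 ÷ 0.090490 = HKD 3,315,283.46
HKD 3,315,283.46 ÷ 6.0678 = CAD 546,373.23
CAD 546,373.23 ÷ 0.00098003 = KRW 557,506,638
KRW 557,506,638 ÷ 940.91 = AUD 592,518.56
AUD 592,518.56 × 7.9062 = NOK 4,684,570.24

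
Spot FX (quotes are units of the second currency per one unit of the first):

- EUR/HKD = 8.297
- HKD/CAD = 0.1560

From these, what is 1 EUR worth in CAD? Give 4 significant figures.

EUR/CAD = 1.294

1 EUR × 8.297 = 8.297 HKD
8.297 HKD × 0.1560 = 1.29433 CAD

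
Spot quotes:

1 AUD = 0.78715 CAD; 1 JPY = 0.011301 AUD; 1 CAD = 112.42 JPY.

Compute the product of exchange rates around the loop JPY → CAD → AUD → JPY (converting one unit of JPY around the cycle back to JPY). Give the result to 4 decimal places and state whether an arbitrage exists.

Around JPY → CAD → AUD → JPY: 1 ÷ 112.42 ÷ 0.78715 ÷ 0.011301 = 0.999959
Product ≈ 1 (deviation 0.004%, within rounding noise).

1.0000 (no arbitrage)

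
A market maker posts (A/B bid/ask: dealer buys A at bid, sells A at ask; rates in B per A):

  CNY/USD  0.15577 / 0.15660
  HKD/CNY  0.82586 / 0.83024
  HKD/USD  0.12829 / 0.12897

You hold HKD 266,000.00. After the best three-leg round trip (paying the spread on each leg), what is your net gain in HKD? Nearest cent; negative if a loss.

Best loop HKD → CNY → USD → HKD:
HKD 266,000.00 × 0.82586 (sell HKD at bid) = CNY 219,678.76
CNY 219,678.76 × 0.15577 (sell CNY at bid) = USD 34,219.36
USD 34,219.36 ÷ 0.12897 (buy HKD at ask) = HKD 265,328.06

Net result: HKD -671.94 (no profitable arbitrage after spreads)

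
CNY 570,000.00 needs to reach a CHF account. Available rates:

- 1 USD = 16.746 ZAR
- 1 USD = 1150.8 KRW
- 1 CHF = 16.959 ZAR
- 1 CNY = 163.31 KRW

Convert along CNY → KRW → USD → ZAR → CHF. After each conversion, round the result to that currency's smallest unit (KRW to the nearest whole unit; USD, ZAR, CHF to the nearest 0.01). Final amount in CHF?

CNY 570,000.00 × 163.31 = KRW 93,086,700
KRW 93,086,700 ÷ 1150.8 = USD 80,888.69
USD 80,888.69 × 16.746 = ZAR 1,354,562.00
ZAR 1,354,562.00 ÷ 16.959 = CHF 79,872.75

CHF 79,872.75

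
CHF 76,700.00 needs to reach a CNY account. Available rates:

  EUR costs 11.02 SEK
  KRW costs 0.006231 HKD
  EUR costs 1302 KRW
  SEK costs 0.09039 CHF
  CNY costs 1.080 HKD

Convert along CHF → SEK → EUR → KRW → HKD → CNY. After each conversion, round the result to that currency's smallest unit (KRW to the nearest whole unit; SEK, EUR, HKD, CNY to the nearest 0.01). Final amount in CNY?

CHF 76,700.00 ÷ 0.09039 = SEK 848,545.19
SEK 848,545.19 ÷ 11.02 = EUR 77,000.47
EUR 77,000.47 × 1302 = KRW 100,254,612
KRW 100,254,612 × 0.006231 = HKD 624,686.49
HKD 624,686.49 ÷ 1.080 = CNY 578,413.42

CNY 578,413.42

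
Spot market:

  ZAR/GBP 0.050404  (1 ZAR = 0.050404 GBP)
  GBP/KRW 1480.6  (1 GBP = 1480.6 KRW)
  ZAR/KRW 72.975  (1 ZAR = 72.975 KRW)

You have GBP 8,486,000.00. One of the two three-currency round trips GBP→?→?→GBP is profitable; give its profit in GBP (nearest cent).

Profitable loop is GBP → KRW → ZAR → GBP:
GBP 8,486,000.00 × 1480.6 = KRW 12,564,371,600
KRW 12,564,371,600 ÷ 72.975 = ZAR 172,173,643.03
ZAR 172,173,643.03 × 0.050404 = GBP 8,678,240.30
Profit = GBP 8,678,240.30 − GBP 8,486,000.00

Profit: GBP 192,240.30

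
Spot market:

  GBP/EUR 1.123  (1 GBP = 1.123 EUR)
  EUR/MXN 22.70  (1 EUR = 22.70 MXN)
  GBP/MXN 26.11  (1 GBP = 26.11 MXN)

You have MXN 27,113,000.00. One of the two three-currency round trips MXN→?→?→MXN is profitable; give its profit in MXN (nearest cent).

Profit: MXN 657,188.80

Profitable loop is MXN → EUR → GBP → MXN:
MXN 27,113,000.00 ÷ 22.70 = EUR 1,194,405.29
EUR 1,194,405.29 ÷ 1.123 = GBP 1,063,584.40
GBP 1,063,584.40 × 26.11 = MXN 27,770,188.80
Profit = MXN 27,770,188.80 − MXN 27,113,000.00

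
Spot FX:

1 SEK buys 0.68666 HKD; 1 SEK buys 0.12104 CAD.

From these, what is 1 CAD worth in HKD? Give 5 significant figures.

1 CAD ÷ 0.12104 = 8.26173 SEK
8.26173 SEK × 0.68666 = 5.673 HKD

CAD/HKD = 5.6730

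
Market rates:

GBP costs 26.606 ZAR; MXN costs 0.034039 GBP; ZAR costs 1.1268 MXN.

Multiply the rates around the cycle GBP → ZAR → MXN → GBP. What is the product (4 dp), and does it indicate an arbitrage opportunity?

1.0205 (arbitrage exists)

Around GBP → ZAR → MXN → GBP: 1 × 26.606 × 1.1268 × 0.034039 = 1.020477
Product > 1; profitable direction is GBP → ZAR → MXN → GBP.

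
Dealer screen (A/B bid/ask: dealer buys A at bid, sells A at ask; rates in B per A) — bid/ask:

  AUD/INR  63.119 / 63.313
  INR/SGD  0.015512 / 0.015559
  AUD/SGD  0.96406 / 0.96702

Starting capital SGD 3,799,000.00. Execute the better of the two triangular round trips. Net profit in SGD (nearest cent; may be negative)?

Net profit: SGD 47,464.63

Best loop SGD → AUD → INR → SGD:
SGD 3,799,000.00 ÷ 0.96702 (buy AUD at ask) = AUD 3,928,564.04
AUD 3,928,564.04 × 63.119 (sell AUD at bid) = INR 247,967,033.77
INR 247,967,033.77 × 0.015512 (sell INR at bid) = SGD 3,846,464.63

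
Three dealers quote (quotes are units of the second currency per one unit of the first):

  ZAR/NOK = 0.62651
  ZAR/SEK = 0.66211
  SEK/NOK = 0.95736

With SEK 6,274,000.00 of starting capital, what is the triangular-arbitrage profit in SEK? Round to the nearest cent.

Profitable loop is SEK → NOK → ZAR → SEK:
SEK 6,274,000.00 × 0.95736 = NOK 6,006,476.64
NOK 6,006,476.64 ÷ 0.62651 = ZAR 9,587,199.95
ZAR 9,587,199.95 × 0.66211 = SEK 6,347,780.96
Profit = SEK 6,347,780.96 − SEK 6,274,000.00

Profit: SEK 73,780.96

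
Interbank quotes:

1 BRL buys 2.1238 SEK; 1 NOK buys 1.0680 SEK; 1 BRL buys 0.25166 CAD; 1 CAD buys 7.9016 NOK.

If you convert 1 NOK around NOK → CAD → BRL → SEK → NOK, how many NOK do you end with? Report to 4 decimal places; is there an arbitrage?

1.0000 (no arbitrage)

Around NOK → CAD → BRL → SEK → NOK: 1 ÷ 7.9016 ÷ 0.25166 × 2.1238 ÷ 1.0680 = 1.000030
Product ≈ 1 (deviation 0.003%, within rounding noise).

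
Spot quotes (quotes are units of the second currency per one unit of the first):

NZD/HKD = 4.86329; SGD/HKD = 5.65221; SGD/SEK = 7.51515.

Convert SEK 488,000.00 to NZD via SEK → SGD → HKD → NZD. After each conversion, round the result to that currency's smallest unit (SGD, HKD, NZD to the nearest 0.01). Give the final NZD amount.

SEK 488,000.00 ÷ 7.51515 = SGD 64,935.50
SGD 64,935.50 × 5.65221 = HKD 367,029.08
HKD 367,029.08 ÷ 4.86329 = NZD 75,469.30

NZD 75,469.30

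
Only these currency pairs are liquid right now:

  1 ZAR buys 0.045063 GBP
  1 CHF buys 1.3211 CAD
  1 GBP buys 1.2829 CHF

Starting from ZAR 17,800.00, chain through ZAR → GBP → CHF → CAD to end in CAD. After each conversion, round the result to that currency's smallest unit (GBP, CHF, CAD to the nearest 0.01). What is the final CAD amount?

ZAR 17,800.00 × 0.045063 = GBP 802.12
GBP 802.12 × 1.2829 = CHF 1,029.04
CHF 1,029.04 × 1.3211 = CAD 1,359.46

CAD 1,359.46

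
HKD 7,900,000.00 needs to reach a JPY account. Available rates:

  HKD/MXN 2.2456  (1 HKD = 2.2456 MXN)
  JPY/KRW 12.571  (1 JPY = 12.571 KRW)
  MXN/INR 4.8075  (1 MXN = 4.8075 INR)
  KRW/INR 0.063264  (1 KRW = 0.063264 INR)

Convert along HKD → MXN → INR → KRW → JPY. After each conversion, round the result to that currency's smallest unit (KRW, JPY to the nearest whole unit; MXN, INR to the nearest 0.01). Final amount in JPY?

HKD 7,900,000.00 × 2.2456 = MXN 17,740,240.00
MXN 17,740,240.00 × 4.8075 = INR 85,286,203.80
INR 85,286,203.80 ÷ 0.063264 = KRW 1,348,100,085
KRW 1,348,100,085 ÷ 12.571 = JPY 107,238,890

JPY 107,238,890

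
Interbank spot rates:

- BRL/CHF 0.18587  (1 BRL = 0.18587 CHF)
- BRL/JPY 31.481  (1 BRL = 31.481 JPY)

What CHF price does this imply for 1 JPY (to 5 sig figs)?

1 JPY ÷ 31.481 = 0.0317652 BRL
0.0317652 BRL × 0.18587 = 0.0059042 CHF

JPY/CHF = 0.0059042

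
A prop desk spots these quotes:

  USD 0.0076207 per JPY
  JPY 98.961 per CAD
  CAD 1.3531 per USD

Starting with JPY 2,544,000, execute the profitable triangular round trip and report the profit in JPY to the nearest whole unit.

Profit: JPY 52,007

Profitable loop is JPY → USD → CAD → JPY:
JPY 2,544,000 × 0.0076207 = USD 19,387.06
USD 19,387.06 × 1.3531 = CAD 26,232.63
CAD 26,232.63 × 98.961 = JPY 2,596,007
Profit = JPY 2,596,007 − JPY 2,544,000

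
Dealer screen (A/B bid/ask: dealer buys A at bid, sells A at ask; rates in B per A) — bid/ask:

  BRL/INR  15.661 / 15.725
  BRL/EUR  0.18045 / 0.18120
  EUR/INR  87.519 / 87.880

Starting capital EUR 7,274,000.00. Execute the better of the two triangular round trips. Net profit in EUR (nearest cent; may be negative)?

Net profit: EUR 31,364.26

Best loop EUR → INR → BRL → EUR:
EUR 7,274,000.00 × 87.519 (sell EUR at bid) = INR 636,613,206.00
INR 636,613,206.00 ÷ 15.725 (buy BRL at ask) = BRL 40,484,146.65
BRL 40,484,146.65 × 0.18045 (sell BRL at bid) = EUR 7,305,364.26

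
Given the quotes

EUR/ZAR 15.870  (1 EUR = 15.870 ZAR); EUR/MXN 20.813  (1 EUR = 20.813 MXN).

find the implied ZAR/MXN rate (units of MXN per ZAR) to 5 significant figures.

1 ZAR ÷ 15.870 = 0.063012 EUR
0.063012 EUR × 20.813 = 1.31147 MXN

ZAR/MXN = 1.3115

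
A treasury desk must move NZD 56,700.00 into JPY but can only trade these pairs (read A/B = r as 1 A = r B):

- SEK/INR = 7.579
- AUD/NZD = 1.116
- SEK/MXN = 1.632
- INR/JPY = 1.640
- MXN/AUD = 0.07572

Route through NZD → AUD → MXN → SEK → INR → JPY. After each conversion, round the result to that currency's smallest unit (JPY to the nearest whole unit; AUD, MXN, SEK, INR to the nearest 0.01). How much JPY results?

JPY 5,110,270

NZD 56,700.00 ÷ 1.116 = AUD 50,806.45
AUD 50,806.45 ÷ 0.07572 = MXN 670,977.95
MXN 670,977.95 ÷ 1.632 = SEK 411,138.45
SEK 411,138.45 × 7.579 = INR 3,116,018.31
INR 3,116,018.31 × 1.640 = JPY 5,110,270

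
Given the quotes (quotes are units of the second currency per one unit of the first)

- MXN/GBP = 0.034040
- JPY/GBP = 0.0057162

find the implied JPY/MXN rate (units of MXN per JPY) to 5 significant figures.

1 JPY × 0.0057162 = 0.0057162 GBP
0.0057162 GBP ÷ 0.034040 = 0.167926 MXN

JPY/MXN = 0.16793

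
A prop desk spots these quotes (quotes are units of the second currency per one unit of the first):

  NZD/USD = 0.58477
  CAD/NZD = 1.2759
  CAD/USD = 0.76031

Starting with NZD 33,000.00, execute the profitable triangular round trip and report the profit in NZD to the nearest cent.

Profitable loop is NZD → CAD → USD → NZD:
NZD 33,000.00 ÷ 1.2759 = CAD 25,864.10
CAD 25,864.10 × 0.76031 = USD 19,664.73
USD 19,664.73 ÷ 0.58477 = NZD 33,628.15
Profit = NZD 33,628.15 − NZD 33,000.00

Profit: NZD 628.15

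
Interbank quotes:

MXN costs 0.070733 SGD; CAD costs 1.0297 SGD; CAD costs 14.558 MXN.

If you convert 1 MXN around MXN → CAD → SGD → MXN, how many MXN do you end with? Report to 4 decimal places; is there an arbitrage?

Around MXN → CAD → SGD → MXN: 1 ÷ 14.558 × 1.0297 ÷ 0.070733 = 0.999970
Product ≈ 1 (deviation 0.003%, within rounding noise).

1.0000 (no arbitrage)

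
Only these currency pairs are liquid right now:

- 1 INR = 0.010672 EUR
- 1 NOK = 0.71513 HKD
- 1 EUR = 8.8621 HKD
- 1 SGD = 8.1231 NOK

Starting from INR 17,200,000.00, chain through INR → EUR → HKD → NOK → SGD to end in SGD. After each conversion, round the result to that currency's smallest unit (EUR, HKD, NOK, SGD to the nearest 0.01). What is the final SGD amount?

INR 17,200,000.00 × 0.010672 = EUR 183,558.40
EUR 183,558.40 × 8.8621 = HKD 1,626,712.90
HKD 1,626,712.90 ÷ 0.71513 = NOK 2,274,709.35
NOK 2,274,709.35 ÷ 8.1231 = SGD 280,029.71

SGD 280,029.71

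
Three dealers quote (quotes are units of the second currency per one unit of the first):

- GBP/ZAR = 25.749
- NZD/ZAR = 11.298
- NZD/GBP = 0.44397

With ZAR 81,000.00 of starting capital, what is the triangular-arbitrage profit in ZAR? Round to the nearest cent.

Profitable loop is ZAR → NZD → GBP → ZAR:
ZAR 81,000.00 ÷ 11.298 = NZD 7,169.41
NZD 7,169.41 × 0.44397 = GBP 3,183.00
GBP 3,183.00 × 25.749 = ZAR 81,959.15
Profit = ZAR 81,959.15 − ZAR 81,000.00

Profit: ZAR 959.15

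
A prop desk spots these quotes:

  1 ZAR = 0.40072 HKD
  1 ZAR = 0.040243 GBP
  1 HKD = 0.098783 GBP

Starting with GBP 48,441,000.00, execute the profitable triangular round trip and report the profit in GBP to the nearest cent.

Profitable loop is GBP → HKD → ZAR → GBP:
GBP 48,441,000.00 ÷ 0.098783 = HKD 490,377,899.03
HKD 490,377,899.03 ÷ 0.40072 = ZAR 1,223,742,011.96
ZAR 1,223,742,011.96 × 0.040243 = GBP 49,247,049.79
Profit = GBP 49,247,049.79 − GBP 48,441,000.00

Profit: GBP 806,049.79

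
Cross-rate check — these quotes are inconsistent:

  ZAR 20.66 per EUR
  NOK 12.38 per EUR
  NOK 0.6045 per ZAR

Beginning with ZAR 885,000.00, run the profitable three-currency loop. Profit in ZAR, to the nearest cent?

Profitable loop is ZAR → NOK → EUR → ZAR:
ZAR 885,000.00 × 0.6045 = NOK 534,982.50
NOK 534,982.50 ÷ 12.38 = EUR 43,213.45
EUR 43,213.45 × 20.66 = ZAR 892,789.86
Profit = ZAR 892,789.86 − ZAR 885,000.00

Profit: ZAR 7,789.86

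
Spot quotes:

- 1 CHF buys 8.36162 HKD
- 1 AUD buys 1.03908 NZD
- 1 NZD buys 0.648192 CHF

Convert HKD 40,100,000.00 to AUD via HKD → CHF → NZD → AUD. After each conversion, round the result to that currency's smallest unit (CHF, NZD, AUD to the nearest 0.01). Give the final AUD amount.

AUD 7,120,349.20

HKD 40,100,000.00 ÷ 8.36162 = CHF 4,795,721.40
CHF 4,795,721.40 ÷ 0.648192 = NZD 7,398,612.45
NZD 7,398,612.45 ÷ 1.03908 = AUD 7,120,349.20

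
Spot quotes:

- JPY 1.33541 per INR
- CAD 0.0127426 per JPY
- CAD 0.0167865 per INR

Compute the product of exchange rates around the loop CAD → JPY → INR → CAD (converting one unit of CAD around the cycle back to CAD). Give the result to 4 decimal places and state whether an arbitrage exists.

Around CAD → JPY → INR → CAD: 1 ÷ 0.0127426 ÷ 1.33541 × 0.0167865 = 0.986478
Product < 1; profitable direction is CAD → INR → JPY → CAD.

0.9865 (arbitrage exists)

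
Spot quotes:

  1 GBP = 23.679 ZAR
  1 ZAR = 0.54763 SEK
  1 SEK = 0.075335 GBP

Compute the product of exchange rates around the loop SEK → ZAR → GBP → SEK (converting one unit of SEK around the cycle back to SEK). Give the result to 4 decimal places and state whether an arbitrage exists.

1.0237 (arbitrage exists)

Around SEK → ZAR → GBP → SEK: 1 ÷ 0.54763 ÷ 23.679 ÷ 0.075335 = 1.023653
Product > 1; profitable direction is SEK → ZAR → GBP → SEK.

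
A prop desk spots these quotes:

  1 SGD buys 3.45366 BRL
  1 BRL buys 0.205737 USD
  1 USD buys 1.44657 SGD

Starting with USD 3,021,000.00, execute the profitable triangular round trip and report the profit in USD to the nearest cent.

Profit: USD 84,146.99

Profitable loop is USD → SGD → BRL → USD:
USD 3,021,000.00 × 1.44657 = SGD 4,370,087.97
SGD 4,370,087.97 × 3.45366 = BRL 15,092,798.02
BRL 15,092,798.02 × 0.205737 = USD 3,105,146.99
Profit = USD 3,105,146.99 − USD 3,021,000.00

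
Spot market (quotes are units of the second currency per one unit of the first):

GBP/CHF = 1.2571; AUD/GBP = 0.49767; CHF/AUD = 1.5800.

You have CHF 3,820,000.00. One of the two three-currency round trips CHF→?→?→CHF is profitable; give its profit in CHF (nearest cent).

Profitable loop is CHF → GBP → AUD → CHF:
CHF 3,820,000.00 ÷ 1.2571 = GBP 3,038,739.96
GBP 3,038,739.96 ÷ 0.49767 = AUD 6,105,933.56
AUD 6,105,933.56 ÷ 1.5800 = CHF 3,864,514.91
Profit = CHF 3,864,514.91 − CHF 3,820,000.00

Profit: CHF 44,514.91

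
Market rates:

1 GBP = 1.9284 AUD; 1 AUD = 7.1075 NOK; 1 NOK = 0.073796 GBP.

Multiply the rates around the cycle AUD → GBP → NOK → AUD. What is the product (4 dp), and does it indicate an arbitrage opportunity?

Around AUD → GBP → NOK → AUD: 1 ÷ 1.9284 ÷ 0.073796 ÷ 7.1075 = 0.988674
Product < 1; profitable direction is AUD → NOK → GBP → AUD.

0.9887 (arbitrage exists)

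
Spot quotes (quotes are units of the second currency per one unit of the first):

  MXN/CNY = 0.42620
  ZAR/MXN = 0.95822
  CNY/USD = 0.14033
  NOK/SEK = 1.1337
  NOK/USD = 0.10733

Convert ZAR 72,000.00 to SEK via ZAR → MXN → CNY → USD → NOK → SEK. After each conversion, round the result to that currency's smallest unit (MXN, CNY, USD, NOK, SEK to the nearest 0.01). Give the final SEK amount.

SEK 43,585.19

ZAR 72,000.00 × 0.95822 = MXN 68,991.84
MXN 68,991.84 × 0.42620 = CNY 29,404.32
CNY 29,404.32 × 0.14033 = USD 4,126.31
USD 4,126.31 ÷ 0.10733 = NOK 38,445.08
NOK 38,445.08 × 1.1337 = SEK 43,585.19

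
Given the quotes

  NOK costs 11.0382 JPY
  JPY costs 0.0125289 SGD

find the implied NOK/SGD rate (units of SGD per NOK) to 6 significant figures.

1 NOK × 11.0382 = 11.0382 JPY
11.0382 JPY × 0.0125289 = 0.138297 SGD

NOK/SGD = 0.138297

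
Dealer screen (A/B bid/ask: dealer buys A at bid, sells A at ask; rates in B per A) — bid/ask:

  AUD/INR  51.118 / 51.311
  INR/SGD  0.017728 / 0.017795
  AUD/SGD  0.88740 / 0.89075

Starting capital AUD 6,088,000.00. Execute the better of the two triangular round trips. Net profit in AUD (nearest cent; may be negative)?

Best loop AUD → INR → SGD → AUD:
AUD 6,088,000.00 × 51.118 (sell AUD at bid) = INR 311,206,384.00
INR 311,206,384.00 × 0.017728 (sell INR at bid) = SGD 5,517,066.78
SGD 5,517,066.78 ÷ 0.89075 (buy AUD at ask) = AUD 6,193,732.00

Net profit: AUD 105,732.00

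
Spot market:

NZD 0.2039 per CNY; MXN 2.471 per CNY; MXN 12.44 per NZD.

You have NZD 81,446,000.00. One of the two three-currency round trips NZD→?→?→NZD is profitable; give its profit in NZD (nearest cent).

Profit: NZD 2,159,456.15

Profitable loop is NZD → MXN → CNY → NZD:
NZD 81,446,000.00 × 12.44 = MXN 1,013,188,240.00
MXN 1,013,188,240.00 ÷ 2.471 = CNY 410,031,663.29
CNY 410,031,663.29 × 0.2039 = NZD 83,605,456.15
Profit = NZD 83,605,456.15 − NZD 81,446,000.00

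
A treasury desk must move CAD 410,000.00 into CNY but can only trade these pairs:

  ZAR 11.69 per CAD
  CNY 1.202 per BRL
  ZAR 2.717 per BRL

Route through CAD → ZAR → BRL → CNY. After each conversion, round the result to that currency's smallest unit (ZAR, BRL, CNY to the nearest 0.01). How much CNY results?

CAD 410,000.00 × 11.69 = ZAR 4,792,900.00
ZAR 4,792,900.00 ÷ 2.717 = BRL 1,764,041.22
BRL 1,764,041.22 × 1.202 = CNY 2,120,377.55

CNY 2,120,377.55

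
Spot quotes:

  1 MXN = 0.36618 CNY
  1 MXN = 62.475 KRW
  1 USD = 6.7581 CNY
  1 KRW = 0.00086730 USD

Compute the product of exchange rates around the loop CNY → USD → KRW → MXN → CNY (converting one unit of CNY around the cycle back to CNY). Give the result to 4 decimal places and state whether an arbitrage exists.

Around CNY → USD → KRW → MXN → CNY: 1 ÷ 6.7581 ÷ 0.00086730 ÷ 62.475 × 0.36618 = 0.999987
Product ≈ 1 (deviation 0.001%, within rounding noise).

1.0000 (no arbitrage)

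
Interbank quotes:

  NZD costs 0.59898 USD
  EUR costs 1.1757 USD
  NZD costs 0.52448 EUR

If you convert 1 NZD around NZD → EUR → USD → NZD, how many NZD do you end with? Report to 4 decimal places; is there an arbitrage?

Around NZD → EUR → USD → NZD: 1 × 0.52448 × 1.1757 ÷ 0.59898 = 1.029469
Product > 1; profitable direction is NZD → EUR → USD → NZD.

1.0295 (arbitrage exists)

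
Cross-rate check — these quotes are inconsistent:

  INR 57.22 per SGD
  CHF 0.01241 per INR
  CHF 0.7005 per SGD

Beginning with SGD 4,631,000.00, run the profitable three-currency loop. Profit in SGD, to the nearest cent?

Profit: SGD 63,466.85

Profitable loop is SGD → INR → CHF → SGD:
SGD 4,631,000.00 × 57.22 = INR 264,985,820.00
INR 264,985,820.00 × 0.01241 = CHF 3,288,474.03
CHF 3,288,474.03 ÷ 0.7005 = SGD 4,694,466.85
Profit = SGD 4,694,466.85 − SGD 4,631,000.00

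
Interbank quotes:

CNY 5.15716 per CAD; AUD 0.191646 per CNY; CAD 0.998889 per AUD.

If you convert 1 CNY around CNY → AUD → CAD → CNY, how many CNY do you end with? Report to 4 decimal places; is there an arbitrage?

Around CNY → AUD → CAD → CNY: 1 × 0.191646 × 0.998889 × 5.15716 = 0.987251
Product < 1; profitable direction is CNY → CAD → AUD → CNY.

0.9873 (arbitrage exists)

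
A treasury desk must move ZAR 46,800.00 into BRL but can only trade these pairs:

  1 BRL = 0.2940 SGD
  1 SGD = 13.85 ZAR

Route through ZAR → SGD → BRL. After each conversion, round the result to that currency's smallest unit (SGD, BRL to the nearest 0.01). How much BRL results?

BRL 11,493.40

ZAR 46,800.00 ÷ 13.85 = SGD 3,379.06
SGD 3,379.06 ÷ 0.2940 = BRL 11,493.40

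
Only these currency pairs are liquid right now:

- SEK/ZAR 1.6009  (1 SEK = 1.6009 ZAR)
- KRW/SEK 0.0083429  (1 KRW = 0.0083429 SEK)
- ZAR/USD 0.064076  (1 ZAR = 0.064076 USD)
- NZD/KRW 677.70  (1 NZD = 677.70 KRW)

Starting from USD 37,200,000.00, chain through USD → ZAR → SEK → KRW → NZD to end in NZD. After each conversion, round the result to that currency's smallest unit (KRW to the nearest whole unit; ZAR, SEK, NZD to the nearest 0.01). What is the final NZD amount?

USD 37,200,000.00 ÷ 0.064076 = ZAR 580,560,584.31
ZAR 580,560,584.31 ÷ 1.6009 = SEK 362,646,376.61
SEK 362,646,376.61 ÷ 0.0083429 = KRW 43,467,664,315
KRW 43,467,664,315 ÷ 677.70 = NZD 64,139,979.81

NZD 64,139,979.81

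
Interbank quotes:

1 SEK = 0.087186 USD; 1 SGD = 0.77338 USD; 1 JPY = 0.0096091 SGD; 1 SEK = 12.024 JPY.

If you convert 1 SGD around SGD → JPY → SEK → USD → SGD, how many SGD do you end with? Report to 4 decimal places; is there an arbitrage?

0.9757 (arbitrage exists)

Around SGD → JPY → SEK → USD → SGD: 1 ÷ 0.0096091 ÷ 12.024 × 0.087186 ÷ 0.77338 = 0.975713
Product < 1; profitable direction is SGD → USD → SEK → JPY → SGD.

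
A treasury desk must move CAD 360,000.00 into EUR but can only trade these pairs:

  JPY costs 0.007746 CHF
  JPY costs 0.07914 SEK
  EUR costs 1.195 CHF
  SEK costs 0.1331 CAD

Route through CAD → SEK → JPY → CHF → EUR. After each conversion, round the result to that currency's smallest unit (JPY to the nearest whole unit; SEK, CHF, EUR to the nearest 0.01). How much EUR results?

EUR 221,532.77

CAD 360,000.00 ÷ 0.1331 = SEK 2,704,733.28
SEK 2,704,733.28 ÷ 0.07914 = JPY 34,176,564
JPY 34,176,564 × 0.007746 = CHF 264,731.66
CHF 264,731.66 ÷ 1.195 = EUR 221,532.77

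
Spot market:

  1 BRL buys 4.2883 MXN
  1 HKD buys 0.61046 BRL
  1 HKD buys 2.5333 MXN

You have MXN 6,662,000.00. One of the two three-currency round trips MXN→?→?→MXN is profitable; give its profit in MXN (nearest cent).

Profitable loop is MXN → HKD → BRL → MXN:
MXN 6,662,000.00 ÷ 2.5333 = HKD 2,629,771.44
HKD 2,629,771.44 × 0.61046 = BRL 1,605,370.28
BRL 1,605,370.28 × 4.2883 = MXN 6,884,309.35
Profit = MXN 6,884,309.35 − MXN 6,662,000.00

Profit: MXN 222,309.35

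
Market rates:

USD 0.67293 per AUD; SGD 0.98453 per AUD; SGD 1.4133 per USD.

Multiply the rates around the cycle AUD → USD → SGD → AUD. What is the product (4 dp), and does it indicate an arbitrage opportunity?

0.9660 (arbitrage exists)

Around AUD → USD → SGD → AUD: 1 × 0.67293 × 1.4133 ÷ 0.98453 = 0.965996
Product < 1; profitable direction is AUD → SGD → USD → AUD.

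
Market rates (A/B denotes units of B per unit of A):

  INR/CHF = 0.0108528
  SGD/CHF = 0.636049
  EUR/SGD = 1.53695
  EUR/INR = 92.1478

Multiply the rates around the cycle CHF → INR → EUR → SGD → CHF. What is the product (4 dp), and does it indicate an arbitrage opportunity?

Around CHF → INR → EUR → SGD → CHF: 1 ÷ 0.0108528 ÷ 92.1478 × 1.53695 × 0.636049 = 0.977515
Product < 1; profitable direction is CHF → SGD → EUR → INR → CHF.

0.9775 (arbitrage exists)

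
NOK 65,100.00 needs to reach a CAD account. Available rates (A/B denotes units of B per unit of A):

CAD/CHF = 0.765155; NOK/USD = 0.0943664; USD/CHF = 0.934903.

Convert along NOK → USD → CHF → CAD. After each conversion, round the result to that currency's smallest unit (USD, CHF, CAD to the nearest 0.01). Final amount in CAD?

CAD 7,506.11

NOK 65,100.00 × 0.0943664 = USD 6,143.25
USD 6,143.25 × 0.934903 = CHF 5,743.34
CHF 5,743.34 ÷ 0.765155 = CAD 7,506.11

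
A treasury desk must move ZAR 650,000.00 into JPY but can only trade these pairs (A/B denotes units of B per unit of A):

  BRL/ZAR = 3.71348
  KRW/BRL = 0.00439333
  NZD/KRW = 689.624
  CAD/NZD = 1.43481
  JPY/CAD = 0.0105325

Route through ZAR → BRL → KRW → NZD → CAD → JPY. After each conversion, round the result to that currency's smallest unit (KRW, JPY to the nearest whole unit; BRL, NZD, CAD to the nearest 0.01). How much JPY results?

JPY 3,822,964

ZAR 650,000.00 ÷ 3.71348 = BRL 175,037.97
BRL 175,037.97 ÷ 0.00439333 = KRW 39,841,753
KRW 39,841,753 ÷ 689.624 = NZD 57,773.15
NZD 57,773.15 ÷ 1.43481 = CAD 40,265.37
CAD 40,265.37 ÷ 0.0105325 = JPY 3,822,964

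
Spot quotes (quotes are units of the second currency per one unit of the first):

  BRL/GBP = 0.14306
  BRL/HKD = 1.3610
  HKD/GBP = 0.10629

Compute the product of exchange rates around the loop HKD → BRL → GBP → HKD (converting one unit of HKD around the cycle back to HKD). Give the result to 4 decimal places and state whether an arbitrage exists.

Around HKD → BRL → GBP → HKD: 1 ÷ 1.3610 × 0.14306 ÷ 0.10629 = 0.988935
Product < 1; profitable direction is HKD → GBP → BRL → HKD.

0.9889 (arbitrage exists)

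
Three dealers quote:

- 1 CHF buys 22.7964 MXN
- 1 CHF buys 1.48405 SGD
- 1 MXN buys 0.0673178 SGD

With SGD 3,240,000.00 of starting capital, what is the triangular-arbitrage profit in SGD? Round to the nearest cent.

Profitable loop is SGD → CHF → MXN → SGD:
SGD 3,240,000.00 ÷ 1.48405 = CHF 2,183,214.85
CHF 2,183,214.85 × 22.7964 = MXN 49,769,439.04
MXN 49,769,439.04 × 0.0673178 = SGD 3,350,369.14
Profit = SGD 3,350,369.14 − SGD 3,240,000.00

Profit: SGD 110,369.14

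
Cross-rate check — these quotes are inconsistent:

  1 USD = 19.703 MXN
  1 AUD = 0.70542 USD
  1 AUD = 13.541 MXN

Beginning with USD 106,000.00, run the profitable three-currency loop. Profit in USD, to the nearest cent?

Profit: USD 2,801.59

Profitable loop is USD → MXN → AUD → USD:
USD 106,000.00 × 19.703 = MXN 2,088,518.00
MXN 2,088,518.00 ÷ 13.541 = AUD 154,236.61
AUD 154,236.61 × 0.70542 = USD 108,801.59
Profit = USD 108,801.59 − USD 106,000.00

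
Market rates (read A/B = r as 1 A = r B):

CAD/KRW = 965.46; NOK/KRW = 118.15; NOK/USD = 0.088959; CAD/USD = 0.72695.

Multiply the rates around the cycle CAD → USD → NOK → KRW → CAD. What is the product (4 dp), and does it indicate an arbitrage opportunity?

Around CAD → USD → NOK → KRW → CAD: 1 × 0.72695 ÷ 0.088959 × 118.15 ÷ 965.46 = 1.000032
Product ≈ 1 (deviation 0.003%, within rounding noise).

1.0000 (no arbitrage)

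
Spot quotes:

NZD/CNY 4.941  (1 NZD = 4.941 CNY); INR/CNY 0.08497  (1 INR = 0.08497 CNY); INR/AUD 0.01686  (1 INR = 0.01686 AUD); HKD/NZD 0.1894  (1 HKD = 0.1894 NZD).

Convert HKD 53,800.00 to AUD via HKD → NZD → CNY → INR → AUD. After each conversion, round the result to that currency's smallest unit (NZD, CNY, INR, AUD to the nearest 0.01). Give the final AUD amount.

HKD 53,800.00 × 0.1894 = NZD 10,189.72
NZD 10,189.72 × 4.941 = CNY 50,347.41
CNY 50,347.41 ÷ 0.08497 = INR 592,531.60
INR 592,531.60 × 0.01686 = AUD 9,990.08

AUD 9,990.08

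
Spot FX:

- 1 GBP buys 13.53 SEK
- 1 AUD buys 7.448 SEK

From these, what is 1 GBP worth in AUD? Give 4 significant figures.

1 GBP × 13.53 = 13.53 SEK
13.53 SEK ÷ 7.448 = 1.8166 AUD

GBP/AUD = 1.817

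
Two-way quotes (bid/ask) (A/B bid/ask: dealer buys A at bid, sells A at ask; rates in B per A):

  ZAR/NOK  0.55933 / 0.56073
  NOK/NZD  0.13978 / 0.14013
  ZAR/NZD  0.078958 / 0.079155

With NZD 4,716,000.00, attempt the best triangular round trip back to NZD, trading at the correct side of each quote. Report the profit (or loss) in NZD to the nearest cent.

Best loop NZD → NOK → ZAR → NZD:
NZD 4,716,000.00 ÷ 0.14013 (buy NOK at ask) = NOK 33,654,463.71
NOK 33,654,463.71 ÷ 0.56073 (buy ZAR at ask) = ZAR 60,019,017.55
ZAR 60,019,017.55 × 0.078958 (sell ZAR at bid) = NZD 4,738,981.59

Net profit: NZD 22,981.59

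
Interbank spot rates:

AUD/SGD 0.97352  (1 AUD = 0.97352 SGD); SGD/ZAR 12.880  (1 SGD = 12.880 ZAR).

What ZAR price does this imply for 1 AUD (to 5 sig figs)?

1 AUD × 0.97352 = 0.97352 SGD
0.97352 SGD × 12.880 = 12.5389 ZAR

AUD/ZAR = 12.539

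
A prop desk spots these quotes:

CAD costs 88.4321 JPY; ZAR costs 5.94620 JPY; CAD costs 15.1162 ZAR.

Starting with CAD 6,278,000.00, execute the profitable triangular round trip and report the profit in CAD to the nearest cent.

Profitable loop is CAD → ZAR → JPY → CAD:
CAD 6,278,000.00 × 15.1162 = ZAR 94,899,503.60
ZAR 94,899,503.60 × 5.94620 = JPY 564,291,428
JPY 564,291,428 ÷ 88.4321 = CAD 6,381,070.09
Profit = CAD 6,381,070.09 − CAD 6,278,000.00

Profit: CAD 103,070.09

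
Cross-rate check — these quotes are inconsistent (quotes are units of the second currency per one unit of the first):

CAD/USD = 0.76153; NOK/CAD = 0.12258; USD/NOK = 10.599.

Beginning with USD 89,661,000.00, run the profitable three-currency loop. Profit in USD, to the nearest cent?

Profitable loop is USD → CAD → NOK → USD:
USD 89,661,000.00 ÷ 0.76153 = CAD 117,737,974.87
CAD 117,737,974.87 ÷ 0.12258 = NOK 960,499,060.75
NOK 960,499,060.75 ÷ 10.599 = USD 90,621,668.15
Profit = USD 90,621,668.15 − USD 89,661,000.00

Profit: USD 960,668.15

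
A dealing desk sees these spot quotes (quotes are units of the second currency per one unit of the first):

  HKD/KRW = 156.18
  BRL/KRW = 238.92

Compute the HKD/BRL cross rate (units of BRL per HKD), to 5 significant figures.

1 HKD × 156.18 = 156.18 KRW
156.18 KRW ÷ 238.92 = 0.653692 BRL

HKD/BRL = 0.65369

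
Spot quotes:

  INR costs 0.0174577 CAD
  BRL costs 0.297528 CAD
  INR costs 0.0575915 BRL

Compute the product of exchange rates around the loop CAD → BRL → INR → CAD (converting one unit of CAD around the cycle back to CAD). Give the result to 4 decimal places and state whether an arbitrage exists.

1.0188 (arbitrage exists)

Around CAD → BRL → INR → CAD: 1 ÷ 0.297528 ÷ 0.0575915 × 0.0174577 = 1.018828
Product > 1; profitable direction is CAD → BRL → INR → CAD.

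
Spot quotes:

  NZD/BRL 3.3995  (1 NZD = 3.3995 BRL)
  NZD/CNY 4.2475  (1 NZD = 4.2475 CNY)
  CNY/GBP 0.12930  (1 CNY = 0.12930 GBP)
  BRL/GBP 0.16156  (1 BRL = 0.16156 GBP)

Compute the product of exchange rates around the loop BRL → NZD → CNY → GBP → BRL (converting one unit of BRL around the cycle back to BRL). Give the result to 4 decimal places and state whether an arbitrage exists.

Around BRL → NZD → CNY → GBP → BRL: 1 ÷ 3.3995 × 4.2475 × 0.12930 ÷ 0.16156 = 0.999961
Product ≈ 1 (deviation 0.004%, within rounding noise).

1.0000 (no arbitrage)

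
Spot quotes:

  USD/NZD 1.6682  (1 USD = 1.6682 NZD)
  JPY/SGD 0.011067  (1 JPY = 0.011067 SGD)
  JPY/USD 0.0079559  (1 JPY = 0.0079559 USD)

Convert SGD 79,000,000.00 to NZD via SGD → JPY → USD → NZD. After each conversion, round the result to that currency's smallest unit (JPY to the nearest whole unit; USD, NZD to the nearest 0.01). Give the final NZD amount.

NZD 94,740,269.10

SGD 79,000,000.00 ÷ 0.011067 = JPY 7,138,339,207
JPY 7,138,339,207 × 0.0079559 = USD 56,791,912.90
USD 56,791,912.90 × 1.6682 = NZD 94,740,269.10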